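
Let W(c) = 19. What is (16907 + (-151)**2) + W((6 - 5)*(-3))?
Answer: 39727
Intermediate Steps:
(16907 + (-151)**2) + W((6 - 5)*(-3)) = (16907 + (-151)**2) + 19 = (16907 + 22801) + 19 = 39708 + 19 = 39727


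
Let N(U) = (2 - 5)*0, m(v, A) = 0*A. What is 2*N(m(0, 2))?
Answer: 0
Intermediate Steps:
m(v, A) = 0
N(U) = 0 (N(U) = -3*0 = 0)
2*N(m(0, 2)) = 2*0 = 0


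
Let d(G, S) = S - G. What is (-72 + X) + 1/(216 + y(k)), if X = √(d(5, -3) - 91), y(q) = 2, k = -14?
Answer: -15695/218 + 3*I*√11 ≈ -71.995 + 9.9499*I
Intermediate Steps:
X = 3*I*√11 (X = √((-3 - 1*5) - 91) = √((-3 - 5) - 91) = √(-8 - 91) = √(-99) = 3*I*√11 ≈ 9.9499*I)
(-72 + X) + 1/(216 + y(k)) = (-72 + 3*I*√11) + 1/(216 + 2) = (-72 + 3*I*√11) + 1/218 = -15695/218 + 3*I*√11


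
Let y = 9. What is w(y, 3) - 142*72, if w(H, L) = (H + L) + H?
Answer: -10203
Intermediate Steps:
w(H, L) = L + 2*H
w(y, 3) - 142*72 = (3 + 2*9) - 142*72 = (3 + 18) - 10224 = 21 - 10224 = -10203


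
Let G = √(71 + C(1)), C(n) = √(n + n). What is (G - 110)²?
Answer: (110 - √(71 + √2))² ≈ 10300.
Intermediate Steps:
C(n) = √2*√n (C(n) = √(2*n) = √2*√n)
G = √(71 + √2) (G = √(71 + √2*√1) = √(71 + √2*1) = √(71 + √2) ≈ 8.5097)
(G - 110)² = (√(71 + √2) - 110)² = (-110 + √(71 + √2))²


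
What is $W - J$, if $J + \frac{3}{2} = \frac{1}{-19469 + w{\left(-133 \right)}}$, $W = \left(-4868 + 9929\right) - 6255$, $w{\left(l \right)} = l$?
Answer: $- \frac{11687692}{9801} \approx -1192.5$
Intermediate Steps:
$W = -1194$ ($W = 5061 - 6255 = -1194$)
$J = - \frac{14702}{9801}$ ($J = - \frac{3}{2} + \frac{1}{-19469 - 133} = - \frac{3}{2} + \frac{1}{-19602} = - \frac{3}{2} - \frac{1}{19602} = - \frac{14702}{9801} \approx -1.5001$)
$W - J = -1194 - - \frac{14702}{9801} = -1194 + \frac{14702}{9801} = - \frac{11687692}{9801}$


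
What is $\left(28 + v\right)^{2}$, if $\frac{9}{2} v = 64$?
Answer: $\frac{144400}{81} \approx 1782.7$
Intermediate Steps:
$v = \frac{128}{9}$ ($v = \frac{2}{9} \cdot 64 = \frac{128}{9} \approx 14.222$)
$\left(28 + v\right)^{2} = \left(28 + \frac{128}{9}\right)^{2} = \left(\frac{380}{9}\right)^{2} = \frac{144400}{81}$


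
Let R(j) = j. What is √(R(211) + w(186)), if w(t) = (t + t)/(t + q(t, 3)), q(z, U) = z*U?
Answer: 3*√94/2 ≈ 14.543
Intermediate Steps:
q(z, U) = U*z
w(t) = ½ (w(t) = (t + t)/(t + 3*t) = (2*t)/((4*t)) = (2*t)*(1/(4*t)) = ½)
√(R(211) + w(186)) = √(211 + ½) = √(423/2) = 3*√94/2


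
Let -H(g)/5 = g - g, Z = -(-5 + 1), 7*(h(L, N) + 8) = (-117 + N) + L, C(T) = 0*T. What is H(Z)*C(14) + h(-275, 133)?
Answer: -45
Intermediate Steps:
C(T) = 0
h(L, N) = -173/7 + L/7 + N/7 (h(L, N) = -8 + ((-117 + N) + L)/7 = -8 + (-117 + L + N)/7 = -8 + (-117/7 + L/7 + N/7) = -173/7 + L/7 + N/7)
Z = 4 (Z = -1*(-4) = 4)
H(g) = 0 (H(g) = -5*(g - g) = -5*0 = 0)
H(Z)*C(14) + h(-275, 133) = 0*0 + (-173/7 + (⅐)*(-275) + (⅐)*133) = 0 + (-173/7 - 275/7 + 19) = 0 - 45 = -45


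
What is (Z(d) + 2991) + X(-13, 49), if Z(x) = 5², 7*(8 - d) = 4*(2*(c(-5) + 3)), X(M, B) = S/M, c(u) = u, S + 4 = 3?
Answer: 39209/13 ≈ 3016.1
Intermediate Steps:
S = -1 (S = -4 + 3 = -1)
X(M, B) = -1/M
d = 72/7 (d = 8 - 4*2*(-5 + 3)/7 = 8 - 4*2*(-2)/7 = 8 - 4*(-4)/7 = 8 - ⅐*(-16) = 8 + 16/7 = 72/7 ≈ 10.286)
Z(x) = 25
(Z(d) + 2991) + X(-13, 49) = (25 + 2991) - 1/(-13) = 3016 - 1*(-1/13) = 3016 + 1/13 = 39209/13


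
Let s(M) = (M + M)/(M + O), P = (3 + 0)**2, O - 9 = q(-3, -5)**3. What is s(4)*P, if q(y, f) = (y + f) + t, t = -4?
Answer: -72/1715 ≈ -0.041983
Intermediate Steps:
q(y, f) = -4 + f + y (q(y, f) = (y + f) - 4 = (f + y) - 4 = -4 + f + y)
O = -1719 (O = 9 + (-4 - 5 - 3)**3 = 9 + (-12)**3 = 9 - 1728 = -1719)
P = 9 (P = 3**2 = 9)
s(M) = 2*M/(-1719 + M) (s(M) = (M + M)/(M - 1719) = (2*M)/(-1719 + M) = 2*M/(-1719 + M))
s(4)*P = (2*4/(-1719 + 4))*9 = (2*4/(-1715))*9 = (2*4*(-1/1715))*9 = -8/1715*9 = -72/1715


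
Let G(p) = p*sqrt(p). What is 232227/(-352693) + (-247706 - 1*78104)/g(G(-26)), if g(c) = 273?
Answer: -114974304301/96285189 ≈ -1194.1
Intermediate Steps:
G(p) = p**(3/2)
232227/(-352693) + (-247706 - 1*78104)/g(G(-26)) = 232227/(-352693) + (-247706 - 1*78104)/273 = 232227*(-1/352693) + (-247706 - 78104)*(1/273) = -232227/352693 - 325810*1/273 = -232227/352693 - 325810/273 = -114974304301/96285189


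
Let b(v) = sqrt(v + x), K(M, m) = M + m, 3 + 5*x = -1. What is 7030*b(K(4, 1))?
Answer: 1406*sqrt(105) ≈ 14407.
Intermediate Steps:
x = -4/5 (x = -3/5 + (1/5)*(-1) = -3/5 - 1/5 = -4/5 ≈ -0.80000)
b(v) = sqrt(-4/5 + v) (b(v) = sqrt(v - 4/5) = sqrt(-4/5 + v))
7030*b(K(4, 1)) = 7030*(sqrt(-20 + 25*(4 + 1))/5) = 7030*(sqrt(-20 + 25*5)/5) = 7030*(sqrt(-20 + 125)/5) = 7030*(sqrt(105)/5) = 1406*sqrt(105)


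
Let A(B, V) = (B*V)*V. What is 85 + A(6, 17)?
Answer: 1819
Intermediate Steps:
A(B, V) = B*V²
85 + A(6, 17) = 85 + 6*17² = 85 + 6*289 = 85 + 1734 = 1819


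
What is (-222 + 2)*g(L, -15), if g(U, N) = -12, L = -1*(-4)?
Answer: 2640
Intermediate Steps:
L = 4
(-222 + 2)*g(L, -15) = (-222 + 2)*(-12) = -220*(-12) = 2640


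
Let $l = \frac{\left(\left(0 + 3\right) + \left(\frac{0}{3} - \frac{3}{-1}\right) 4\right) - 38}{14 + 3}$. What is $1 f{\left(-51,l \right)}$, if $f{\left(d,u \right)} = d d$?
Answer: $2601$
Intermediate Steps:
$l = - \frac{23}{17}$ ($l = \frac{\left(3 + \left(0 \cdot \frac{1}{3} - -3\right) 4\right) - 38}{17} = \left(\left(3 + \left(0 + 3\right) 4\right) - 38\right) \frac{1}{17} = \left(\left(3 + 3 \cdot 4\right) - 38\right) \frac{1}{17} = \left(\left(3 + 12\right) - 38\right) \frac{1}{17} = \left(15 - 38\right) \frac{1}{17} = \left(-23\right) \frac{1}{17} = - \frac{23}{17} \approx -1.3529$)
$f{\left(d,u \right)} = d^{2}$
$1 f{\left(-51,l \right)} = 1 \left(-51\right)^{2} = 1 \cdot 2601 = 2601$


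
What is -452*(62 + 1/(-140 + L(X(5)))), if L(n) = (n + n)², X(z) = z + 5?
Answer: -1821673/65 ≈ -28026.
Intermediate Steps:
X(z) = 5 + z
L(n) = 4*n² (L(n) = (2*n)² = 4*n²)
-452*(62 + 1/(-140 + L(X(5)))) = -452*(62 + 1/(-140 + 4*(5 + 5)²)) = -452*(62 + 1/(-140 + 4*10²)) = -452*(62 + 1/(-140 + 4*100)) = -452*(62 + 1/(-140 + 400)) = -452*(62 + 1/260) = -452*16121/260 = -1821673/65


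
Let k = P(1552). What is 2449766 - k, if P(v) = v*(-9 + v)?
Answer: 55030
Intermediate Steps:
k = 2394736 (k = 1552*(-9 + 1552) = 1552*1543 = 2394736)
2449766 - k = 2449766 - 1*2394736 = 2449766 - 2394736 = 55030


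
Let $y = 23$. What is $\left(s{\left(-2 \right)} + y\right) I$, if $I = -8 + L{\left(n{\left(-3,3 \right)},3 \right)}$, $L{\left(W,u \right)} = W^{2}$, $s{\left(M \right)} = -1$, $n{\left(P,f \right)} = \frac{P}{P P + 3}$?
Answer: $- \frac{1397}{8} \approx -174.63$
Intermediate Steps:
$n{\left(P,f \right)} = \frac{P}{3 + P^{2}}$ ($n{\left(P,f \right)} = \frac{P}{P^{2} + 3} = \frac{P}{3 + P^{2}}$)
$I = - \frac{127}{16}$ ($I = -8 + \left(- \frac{3}{3 + \left(-3\right)^{2}}\right)^{2} = -8 + \left(- \frac{3}{3 + 9}\right)^{2} = -8 + \left(- \frac{3}{12}\right)^{2} = -8 + \left(\left(-3\right) \frac{1}{12}\right)^{2} = -8 + \left(- \frac{1}{4}\right)^{2} = -8 + \frac{1}{16} = - \frac{127}{16} \approx -7.9375$)
$\left(s{\left(-2 \right)} + y\right) I = \left(-1 + 23\right) \left(- \frac{127}{16}\right) = 22 \left(- \frac{127}{16}\right) = - \frac{1397}{8}$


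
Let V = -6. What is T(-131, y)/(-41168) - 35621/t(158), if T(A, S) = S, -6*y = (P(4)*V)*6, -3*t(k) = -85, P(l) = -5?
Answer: -2199666717/1749640 ≈ -1257.2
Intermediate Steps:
t(k) = 85/3 (t(k) = -1/3*(-85) = 85/3)
y = -30 (y = -(-5*(-6))*6/6 = -5*6 = -1/6*180 = -30)
T(-131, y)/(-41168) - 35621/t(158) = -30/(-41168) - 35621/85/3 = -30*(-1/41168) - 35621*3/85 = 15/20584 - 106863/85 = -2199666717/1749640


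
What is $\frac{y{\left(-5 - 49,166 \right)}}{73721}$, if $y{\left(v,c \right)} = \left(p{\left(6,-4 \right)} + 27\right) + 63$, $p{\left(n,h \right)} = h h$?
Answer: $\frac{106}{73721} \approx 0.0014379$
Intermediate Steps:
$p{\left(n,h \right)} = h^{2}$
$y{\left(v,c \right)} = 106$ ($y{\left(v,c \right)} = \left(\left(-4\right)^{2} + 27\right) + 63 = \left(16 + 27\right) + 63 = 43 + 63 = 106$)
$\frac{y{\left(-5 - 49,166 \right)}}{73721} = \frac{106}{73721}$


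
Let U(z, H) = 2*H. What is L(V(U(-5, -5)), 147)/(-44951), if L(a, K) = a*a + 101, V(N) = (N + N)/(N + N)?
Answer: -102/44951 ≈ -0.0022691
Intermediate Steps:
V(N) = 1 (V(N) = (2*N)/((2*N)) = (2*N)*(1/(2*N)) = 1)
L(a, K) = 101 + a**2 (L(a, K) = a**2 + 101 = 101 + a**2)
L(V(U(-5, -5)), 147)/(-44951) = (101 + 1**2)/(-44951) = (101 + 1)*(-1/44951) = 102*(-1/44951) = -102/44951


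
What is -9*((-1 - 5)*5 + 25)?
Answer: 45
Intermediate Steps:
-9*((-1 - 5)*5 + 25) = -9*(-6*5 + 25) = -9*(-30 + 25) = -9*(-5) = 45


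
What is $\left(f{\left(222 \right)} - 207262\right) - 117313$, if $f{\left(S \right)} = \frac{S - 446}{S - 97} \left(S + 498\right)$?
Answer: $- \frac{8146631}{25} \approx -3.2587 \cdot 10^{5}$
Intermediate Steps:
$f{\left(S \right)} = \frac{\left(-446 + S\right) \left(498 + S\right)}{-97 + S}$ ($f{\left(S \right)} = \frac{-446 + S}{-97 + S} \left(498 + S\right) = \frac{\left(-446 + S\right) \left(498 + S\right)}{-97 + S}$)
$\left(f{\left(222 \right)} - 207262\right) - 117313 = \left(\frac{-222108 + 222^{2} + 52 \cdot 222}{-97 + 222} - 207262\right) - 117313 = \left(\frac{-222108 + 49284 + 11544}{125} - 207262\right) - 117313 = \left(\frac{1}{125} \left(-161280\right) - 207262\right) - 117313 = \left(- \frac{32256}{25} - 207262\right) - 117313 = - \frac{5213806}{25} - 117313 = - \frac{8146631}{25}$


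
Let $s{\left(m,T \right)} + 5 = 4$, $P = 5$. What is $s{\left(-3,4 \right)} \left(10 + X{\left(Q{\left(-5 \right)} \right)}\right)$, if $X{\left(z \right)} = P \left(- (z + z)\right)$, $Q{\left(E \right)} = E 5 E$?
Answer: $1240$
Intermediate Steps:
$Q{\left(E \right)} = 5 E^{2}$ ($Q{\left(E \right)} = 5 E E = 5 E^{2}$)
$s{\left(m,T \right)} = -1$ ($s{\left(m,T \right)} = -5 + 4 = -1$)
$X{\left(z \right)} = - 10 z$ ($X{\left(z \right)} = 5 \left(- (z + z)\right) = 5 \left(- 2 z\right) = - 10 z$)
$s{\left(-3,4 \right)} \left(10 + X{\left(Q{\left(-5 \right)} \right)}\right) = - (10 - 10 \cdot 5 \left(-5\right)^{2}) = - (10 - 10 \cdot 5 \cdot 25) = - (10 - 1250) = \left(-1\right) \left(-1240\right) = 1240$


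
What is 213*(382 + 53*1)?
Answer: 92655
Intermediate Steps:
213*(382 + 53*1) = 213*(382 + 53) = 213*435 = 92655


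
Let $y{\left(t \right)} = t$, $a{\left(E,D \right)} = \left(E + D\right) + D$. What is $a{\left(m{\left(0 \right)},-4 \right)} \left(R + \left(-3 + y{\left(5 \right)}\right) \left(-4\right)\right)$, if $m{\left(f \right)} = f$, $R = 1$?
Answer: $56$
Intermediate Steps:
$a{\left(E,D \right)} = E + 2 D$ ($a{\left(E,D \right)} = \left(D + E\right) + D = E + 2 D$)
$a{\left(m{\left(0 \right)},-4 \right)} \left(R + \left(-3 + y{\left(5 \right)}\right) \left(-4\right)\right) = \left(0 + 2 \left(-4\right)\right) \left(1 + \left(-3 + 5\right) \left(-4\right)\right) = \left(0 - 8\right) \left(1 + 2 \left(-4\right)\right) = - 8 \left(1 - 8\right) = \left(-8\right) \left(-7\right) = 56$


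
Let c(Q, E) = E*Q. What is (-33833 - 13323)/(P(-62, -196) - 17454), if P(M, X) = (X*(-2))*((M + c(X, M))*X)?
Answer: 23578/464458167 ≈ 5.0765e-5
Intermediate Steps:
P(M, X) = -2*X**2*(M + M*X) (P(M, X) = (X*(-2))*((M + M*X)*X) = (-2*X)*(X*(M + M*X)) = -2*X**2*(M + M*X))
(-33833 - 13323)/(P(-62, -196) - 17454) = (-33833 - 13323)/(2*(-62)*(-196)**2*(-1 - 1*(-196)) - 17454) = -47156/(2*(-62)*38416*(-1 + 196) - 17454) = -47156/(2*(-62)*38416*195 - 17454) = -47156/(-928898880 - 17454) = -47156/(-928916334) = -47156*(-1/928916334) = 23578/464458167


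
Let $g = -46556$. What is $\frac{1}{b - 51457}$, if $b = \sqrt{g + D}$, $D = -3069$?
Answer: $- \frac{51457}{2647872474} - \frac{5 i \sqrt{1985}}{2647872474} \approx -1.9433 \cdot 10^{-5} - 8.413 \cdot 10^{-8} i$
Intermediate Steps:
$b = 5 i \sqrt{1985}$ ($b = \sqrt{-46556 - 3069} = \sqrt{-49625} = 5 i \sqrt{1985} \approx 222.77 i$)
$\frac{1}{b - 51457} = \frac{1}{5 i \sqrt{1985} - 51457} = \frac{1}{-51457 + 5 i \sqrt{1985}}$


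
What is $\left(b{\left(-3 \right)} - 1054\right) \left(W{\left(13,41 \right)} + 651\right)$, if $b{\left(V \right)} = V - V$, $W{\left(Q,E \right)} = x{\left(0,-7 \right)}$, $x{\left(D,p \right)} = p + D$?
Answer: $-678776$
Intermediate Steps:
$x{\left(D,p \right)} = D + p$
$W{\left(Q,E \right)} = -7$ ($W{\left(Q,E \right)} = 0 - 7 = -7$)
$b{\left(V \right)} = 0$
$\left(b{\left(-3 \right)} - 1054\right) \left(W{\left(13,41 \right)} + 651\right) = \left(0 - 1054\right) \left(-7 + 651\right) = \left(-1054\right) 644 = -678776$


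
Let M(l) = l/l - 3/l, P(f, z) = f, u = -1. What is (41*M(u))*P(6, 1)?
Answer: 984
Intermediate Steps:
M(l) = 1 - 3/l
(41*M(u))*P(6, 1) = (41*((-3 - 1)/(-1)))*6 = (41*(-1*(-4)))*6 = (41*4)*6 = 164*6 = 984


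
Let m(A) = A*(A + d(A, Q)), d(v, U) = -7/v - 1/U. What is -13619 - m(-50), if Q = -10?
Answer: -16107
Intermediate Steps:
d(v, U) = -1/U - 7/v
m(A) = A*(1/10 + A - 7/A) (m(A) = A*(A + (-1/(-10) - 7/A)) = A*(A + (-1*(-1/10) - 7/A)) = A*(A + (1/10 - 7/A)) = A*(1/10 + A - 7/A))
-13619 - m(-50) = -13619 - (-7 + (-50)**2 + (1/10)*(-50)) = -13619 - (-7 + 2500 - 5) = -13619 - 1*2488 = -13619 - 2488 = -16107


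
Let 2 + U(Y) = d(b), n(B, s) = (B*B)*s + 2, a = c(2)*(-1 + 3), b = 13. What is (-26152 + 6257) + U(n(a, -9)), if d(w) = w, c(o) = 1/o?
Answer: -19884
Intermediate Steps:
a = 1 (a = (-1 + 3)/2 = (1/2)*2 = 1)
n(B, s) = 2 + s*B**2 (n(B, s) = B**2*s + 2 = s*B**2 + 2 = 2 + s*B**2)
U(Y) = 11 (U(Y) = -2 + 13 = 11)
(-26152 + 6257) + U(n(a, -9)) = (-26152 + 6257) + 11 = -19895 + 11 = -19884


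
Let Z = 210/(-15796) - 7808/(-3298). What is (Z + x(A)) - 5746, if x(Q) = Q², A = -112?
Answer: 88566466643/13023802 ≈ 6800.4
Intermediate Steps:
Z = 30660647/13023802 (Z = 210*(-1/15796) - 7808*(-1/3298) = -105/7898 + 3904/1649 = 30660647/13023802 ≈ 2.3542)
(Z + x(A)) - 5746 = (30660647/13023802 + (-112)²) - 5746 = (30660647/13023802 + 12544) - 5746 = 163401232935/13023802 - 5746 = 88566466643/13023802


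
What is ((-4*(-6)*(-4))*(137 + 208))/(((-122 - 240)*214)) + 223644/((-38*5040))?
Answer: -228793979/309097320 ≈ -0.74020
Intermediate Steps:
((-4*(-6)*(-4))*(137 + 208))/(((-122 - 240)*214)) + 223644/((-38*5040)) = ((24*(-4))*345)/((-362*214)) + 223644/(-191520) = -96*345/(-77468) + 223644*(-1/191520) = -33120*(-1/77468) - 18637/15960 = 8280/19367 - 18637/15960 = -228793979/309097320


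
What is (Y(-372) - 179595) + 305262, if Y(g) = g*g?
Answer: 264051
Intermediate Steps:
Y(g) = g²
(Y(-372) - 179595) + 305262 = ((-372)² - 179595) + 305262 = (138384 - 179595) + 305262 = -41211 + 305262 = 264051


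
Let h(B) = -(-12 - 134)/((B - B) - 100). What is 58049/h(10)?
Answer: -2902450/73 ≈ -39760.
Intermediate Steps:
h(B) = -73/50 (h(B) = -(-146)/(0 - 100) = -(-146)/(-100) = -(-146)*(-1)/100 = -1*73/50 = -73/50)
58049/h(10) = 58049/(-73/50) = 58049*(-50/73) = -2902450/73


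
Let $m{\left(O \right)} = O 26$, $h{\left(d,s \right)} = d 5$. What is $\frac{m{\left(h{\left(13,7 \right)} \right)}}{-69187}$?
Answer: $- \frac{1690}{69187} \approx -0.024427$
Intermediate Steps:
$h{\left(d,s \right)} = 5 d$
$m{\left(O \right)} = 26 O$
$\frac{m{\left(h{\left(13,7 \right)} \right)}}{-69187} = \frac{26 \cdot 5 \cdot 13}{-69187} = 26 \cdot 65 \left(- \frac{1}{69187}\right) = 1690 \left(- \frac{1}{69187}\right) = - \frac{1690}{69187}$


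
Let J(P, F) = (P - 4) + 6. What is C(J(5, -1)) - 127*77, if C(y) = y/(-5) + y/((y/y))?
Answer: -48867/5 ≈ -9773.4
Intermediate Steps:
J(P, F) = 2 + P (J(P, F) = (-4 + P) + 6 = 2 + P)
C(y) = 4*y/5 (C(y) = y*(-⅕) + y/1 = -y/5 + y*1 = -y/5 + y = 4*y/5)
C(J(5, -1)) - 127*77 = 4*(2 + 5)/5 - 127*77 = (⅘)*7 - 9779 = 28/5 - 9779 = -48867/5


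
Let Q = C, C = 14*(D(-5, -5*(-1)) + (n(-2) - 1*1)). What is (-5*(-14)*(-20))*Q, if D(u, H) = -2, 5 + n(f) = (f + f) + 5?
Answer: 137200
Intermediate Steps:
n(f) = 2*f (n(f) = -5 + ((f + f) + 5) = -5 + (2*f + 5) = -5 + (5 + 2*f) = 2*f)
C = -98 (C = 14*(-2 + (2*(-2) - 1*1)) = 14*(-2 + (-4 - 1)) = 14*(-2 - 5) = 14*(-7) = -98)
Q = -98
(-5*(-14)*(-20))*Q = (-5*(-14)*(-20))*(-98) = (70*(-20))*(-98) = -1400*(-98) = 137200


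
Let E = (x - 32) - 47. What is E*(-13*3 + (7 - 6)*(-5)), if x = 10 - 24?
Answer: 4092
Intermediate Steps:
x = -14
E = -93 (E = (-14 - 32) - 47 = -46 - 47 = -93)
E*(-13*3 + (7 - 6)*(-5)) = -93*(-13*3 + (7 - 6)*(-5)) = -93*(-39 + 1*(-5)) = -93*(-39 - 5) = -93*(-44) = 4092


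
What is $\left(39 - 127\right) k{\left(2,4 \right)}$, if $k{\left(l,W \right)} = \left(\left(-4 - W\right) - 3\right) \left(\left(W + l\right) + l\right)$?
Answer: $7744$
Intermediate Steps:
$k{\left(l,W \right)} = \left(-7 - W\right) \left(W + 2 l\right)$
$\left(39 - 127\right) k{\left(2,4 \right)} = \left(39 - 127\right) \left(- 4^{2} - 28 - 28 - 8 \cdot 2\right) = - 88 \left(\left(-1\right) 16 - 28 - 28 - 16\right) = - 88 \left(-16 - 28 - 28 - 16\right) = \left(-88\right) \left(-88\right) = 7744$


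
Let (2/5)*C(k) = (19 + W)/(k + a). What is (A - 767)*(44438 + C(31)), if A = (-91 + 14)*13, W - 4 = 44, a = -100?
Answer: -5420784356/69 ≈ -7.8562e+7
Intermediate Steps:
W = 48 (W = 4 + 44 = 48)
A = -1001 (A = -77*13 = -1001)
C(k) = 335/(2*(-100 + k)) (C(k) = 5*((19 + 48)/(k - 100))/2 = 5*(67/(-100 + k))/2 = 335/(2*(-100 + k)))
(A - 767)*(44438 + C(31)) = (-1001 - 767)*(44438 + 335/(2*(-100 + 31))) = -1768*(44438 + (335/2)/(-69)) = -1768*(44438 + (335/2)*(-1/69)) = -1768*(44438 - 335/138) = -1768*6132109/138 = -5420784356/69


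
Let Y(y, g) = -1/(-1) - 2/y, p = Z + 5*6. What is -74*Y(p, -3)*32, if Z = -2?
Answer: -15392/7 ≈ -2198.9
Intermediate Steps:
p = 28 (p = -2 + 5*6 = -2 + 30 = 28)
Y(y, g) = 1 - 2/y (Y(y, g) = -1*(-1) - 2/y = 1 - 2/y)
-74*Y(p, -3)*32 = -74*(-2 + 28)/28*32 = -37*26/14*32 = -74*13/14*32 = -481/7*32 = -15392/7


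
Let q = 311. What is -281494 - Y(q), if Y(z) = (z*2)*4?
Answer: -283982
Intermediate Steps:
Y(z) = 8*z (Y(z) = (2*z)*4 = 8*z)
-281494 - Y(q) = -281494 - 8*311 = -281494 - 1*2488 = -281494 - 2488 = -283982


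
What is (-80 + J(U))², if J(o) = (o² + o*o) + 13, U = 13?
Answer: 73441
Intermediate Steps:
J(o) = 13 + 2*o² (J(o) = (o² + o²) + 13 = 2*o² + 13 = 13 + 2*o²)
(-80 + J(U))² = (-80 + (13 + 2*13²))² = (-80 + (13 + 2*169))² = (-80 + (13 + 338))² = (-80 + 351)² = 271² = 73441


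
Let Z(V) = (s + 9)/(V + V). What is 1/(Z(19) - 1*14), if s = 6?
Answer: -38/517 ≈ -0.073501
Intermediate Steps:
Z(V) = 15/(2*V) (Z(V) = (6 + 9)/(V + V) = 15/((2*V)) = 15*(1/(2*V)) = 15/(2*V))
1/(Z(19) - 1*14) = 1/((15/2)/19 - 1*14) = 1/((15/2)*(1/19) - 14) = 1/(15/38 - 14) = 1/(-517/38) = -38/517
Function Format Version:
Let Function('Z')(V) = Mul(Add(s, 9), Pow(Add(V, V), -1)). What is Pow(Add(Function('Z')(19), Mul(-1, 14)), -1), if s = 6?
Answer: Rational(-38, 517) ≈ -0.073501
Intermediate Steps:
Function('Z')(V) = Mul(Rational(15, 2), Pow(V, -1)) (Function('Z')(V) = Mul(Add(6, 9), Pow(Add(V, V), -1)) = Mul(15, Pow(Mul(2, V), -1)) = Mul(15, Mul(Rational(1, 2), Pow(V, -1))) = Mul(Rational(15, 2), Pow(V, -1)))
Pow(Add(Function('Z')(19), Mul(-1, 14)), -1) = Pow(Add(Mul(Rational(15, 2), Pow(19, -1)), Mul(-1, 14)), -1) = Pow(Add(Mul(Rational(15, 2), Rational(1, 19)), -14), -1) = Pow(Add(Rational(15, 38), -14), -1) = Pow(Rational(-517, 38), -1) = Rational(-38, 517)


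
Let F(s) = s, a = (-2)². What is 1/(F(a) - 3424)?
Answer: -1/3420 ≈ -0.00029240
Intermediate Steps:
a = 4
1/(F(a) - 3424) = 1/(4 - 3424) = 1/(-3420) = -1/3420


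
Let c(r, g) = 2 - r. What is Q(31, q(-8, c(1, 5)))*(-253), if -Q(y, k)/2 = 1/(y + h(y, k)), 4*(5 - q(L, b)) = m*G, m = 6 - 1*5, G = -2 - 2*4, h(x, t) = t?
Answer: 92/7 ≈ 13.143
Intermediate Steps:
G = -10 (G = -2 - 8 = -10)
m = 1 (m = 6 - 5 = 1)
q(L, b) = 15/2 (q(L, b) = 5 - (-10)/4 = 5 - 1/4*(-10) = 5 + 5/2 = 15/2)
Q(y, k) = -2/(k + y) (Q(y, k) = -2/(y + k) = -2/(k + y))
Q(31, q(-8, c(1, 5)))*(-253) = -2/(15/2 + 31)*(-253) = -2/77/2*(-253) = -2*2/77*(-253) = -4/77*(-253) = 92/7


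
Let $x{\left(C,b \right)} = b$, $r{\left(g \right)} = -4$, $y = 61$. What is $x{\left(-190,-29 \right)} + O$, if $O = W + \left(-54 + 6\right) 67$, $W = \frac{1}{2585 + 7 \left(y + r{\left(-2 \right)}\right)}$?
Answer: $- \frac{9683079}{2984} \approx -3245.0$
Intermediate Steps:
$W = \frac{1}{2984}$ ($W = \frac{1}{2585 + 7 \left(61 - 4\right)} = \frac{1}{2585 + 7 \cdot 57} = \frac{1}{2585 + 399} = \frac{1}{2984} \approx 0.00033512$)
$O = - \frac{9596543}{2984}$ ($O = \frac{1}{2984} + \left(-54 + 6\right) 67 = \frac{1}{2984} - 3216 = - \frac{9596543}{2984} \approx -3216.0$)
$x{\left(-190,-29 \right)} + O = -29 - \frac{9596543}{2984} = - \frac{9683079}{2984}$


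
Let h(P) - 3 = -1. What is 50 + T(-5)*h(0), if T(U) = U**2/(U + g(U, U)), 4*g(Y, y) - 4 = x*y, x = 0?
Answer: 75/2 ≈ 37.500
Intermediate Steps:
h(P) = 2 (h(P) = 3 - 1 = 2)
g(Y, y) = 1 (g(Y, y) = 1 + (0*y)/4 = 1 + (1/4)*0 = 1 + 0 = 1)
T(U) = U**2/(1 + U) (T(U) = U**2/(U + 1) = U**2/(1 + U))
50 + T(-5)*h(0) = 50 + ((-5)**2/(1 - 5))*2 = 50 + (25/(-4))*2 = 50 + (25*(-1/4))*2 = 50 - 25/4*2 = 50 - 25/2 = 75/2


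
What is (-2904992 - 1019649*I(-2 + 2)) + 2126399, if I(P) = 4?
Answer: -4857189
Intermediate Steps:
(-2904992 - 1019649*I(-2 + 2)) + 2126399 = (-2904992 - 1019649*4) + 2126399 = (-2904992 - 4078596) + 2126399 = -6983588 + 2126399 = -4857189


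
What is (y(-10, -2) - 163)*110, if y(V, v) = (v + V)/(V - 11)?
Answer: -125070/7 ≈ -17867.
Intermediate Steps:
y(V, v) = (V + v)/(-11 + V)
(y(-10, -2) - 163)*110 = ((-10 - 2)/(-11 - 10) - 163)*110 = (-12/(-21) - 163)*110 = (-1/21*(-12) - 163)*110 = (4/7 - 163)*110 = -1137/7*110 = -125070/7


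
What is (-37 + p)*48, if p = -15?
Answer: -2496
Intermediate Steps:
(-37 + p)*48 = (-37 - 15)*48 = -52*48 = -2496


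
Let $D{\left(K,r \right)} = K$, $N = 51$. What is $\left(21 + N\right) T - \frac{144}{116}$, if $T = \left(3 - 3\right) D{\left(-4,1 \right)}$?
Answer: $- \frac{36}{29} \approx -1.2414$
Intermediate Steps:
$T = 0$ ($T = \left(3 - 3\right) \left(-4\right) = 0 \left(-4\right) = 0$)
$\left(21 + N\right) T - \frac{144}{116} = \left(21 + 51\right) 0 - \frac{144}{116} = 72 \cdot 0 - \frac{36}{29} = 0 - \frac{36}{29} = - \frac{36}{29}$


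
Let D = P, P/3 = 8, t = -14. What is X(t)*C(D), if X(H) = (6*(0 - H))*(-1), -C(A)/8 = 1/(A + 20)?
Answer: 168/11 ≈ 15.273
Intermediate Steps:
P = 24 (P = 3*8 = 24)
D = 24
C(A) = -8/(20 + A) (C(A) = -8/(A + 20) = -8/(20 + A))
X(H) = 6*H (X(H) = (6*(-H))*(-1) = -6*H*(-1) = 6*H)
X(t)*C(D) = (6*(-14))*(-8/(20 + 24)) = -(-672)/44 = -84*(-2/11) = 168/11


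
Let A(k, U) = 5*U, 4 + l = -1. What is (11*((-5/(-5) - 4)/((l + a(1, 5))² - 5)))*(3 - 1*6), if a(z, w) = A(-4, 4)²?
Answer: 99/156020 ≈ 0.00063453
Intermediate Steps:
l = -5 (l = -4 - 1 = -5)
a(z, w) = 400 (a(z, w) = (5*4)² = 20² = 400)
(11*((-5/(-5) - 4)/((l + a(1, 5))² - 5)))*(3 - 1*6) = (11*((-5/(-5) - 4)/((-5 + 400)² - 5)))*(3 - 1*6) = (11*((-5*(-⅕) - 4)/(395² - 5)))*(3 - 6) = (11*((1 - 4)/(156025 - 5)))*(-3) = (11*(-3/156020))*(-3) = -33/156020*(-3) = 99/156020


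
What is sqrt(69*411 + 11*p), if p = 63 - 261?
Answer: 3*sqrt(2909) ≈ 161.81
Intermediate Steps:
p = -198
sqrt(69*411 + 11*p) = sqrt(69*411 + 11*(-198)) = sqrt(28359 - 2178) = sqrt(26181) = 3*sqrt(2909)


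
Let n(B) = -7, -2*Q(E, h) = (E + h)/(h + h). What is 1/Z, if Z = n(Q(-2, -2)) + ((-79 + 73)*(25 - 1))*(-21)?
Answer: 1/3017 ≈ 0.00033145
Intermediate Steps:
Q(E, h) = -(E + h)/(4*h) (Q(E, h) = -(E + h)/(2*(h + h)) = -(E + h)/(2*(2*h)) = -(E + h)*1/(2*h)/2 = -(E + h)/(4*h))
Z = 3017 (Z = -7 + ((-79 + 73)*(25 - 1))*(-21) = -7 - 6*24*(-21) = -7 - 144*(-21) = -7 + 3024 = 3017)
1/Z = 1/3017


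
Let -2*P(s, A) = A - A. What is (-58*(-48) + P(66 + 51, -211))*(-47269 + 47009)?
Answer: -723840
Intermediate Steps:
P(s, A) = 0 (P(s, A) = -(A - A)/2 = -1/2*0 = 0)
(-58*(-48) + P(66 + 51, -211))*(-47269 + 47009) = (-58*(-48) + 0)*(-47269 + 47009) = (2784 + 0)*(-260) = 2784*(-260) = -723840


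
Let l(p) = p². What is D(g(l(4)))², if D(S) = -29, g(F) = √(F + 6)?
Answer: 841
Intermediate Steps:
g(F) = √(6 + F)
D(g(l(4)))² = (-29)² = 841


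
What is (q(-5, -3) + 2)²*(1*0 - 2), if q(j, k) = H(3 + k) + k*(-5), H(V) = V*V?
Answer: -578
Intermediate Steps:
H(V) = V²
q(j, k) = (3 + k)² - 5*k (q(j, k) = (3 + k)² + k*(-5) = (3 + k)² - 5*k)
(q(-5, -3) + 2)²*(1*0 - 2) = ((9 - 3 + (-3)²) + 2)²*(1*0 - 2) = ((9 - 3 + 9) + 2)²*(0 - 2) = (15 + 2)²*(-2) = 17²*(-2) = 289*(-2) = -578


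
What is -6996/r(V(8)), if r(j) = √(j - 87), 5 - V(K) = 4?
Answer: 3498*I*√86/43 ≈ 754.4*I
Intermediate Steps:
V(K) = 1 (V(K) = 5 - 1*4 = 5 - 4 = 1)
r(j) = √(-87 + j)
-6996/r(V(8)) = -6996/√(-87 + 1) = -6996*(-I*√86/86) = -(-3498)*I*√86/43 = 3498*I*√86/43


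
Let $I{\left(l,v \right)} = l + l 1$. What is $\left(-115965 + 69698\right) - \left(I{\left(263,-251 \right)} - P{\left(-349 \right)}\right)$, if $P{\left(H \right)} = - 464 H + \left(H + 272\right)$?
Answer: $115066$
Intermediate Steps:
$P{\left(H \right)} = 272 - 463 H$ ($P{\left(H \right)} = - 464 H + \left(272 + H\right) = 272 - 463 H$)
$I{\left(l,v \right)} = 2 l$ ($I{\left(l,v \right)} = l + l = 2 l$)
$\left(-115965 + 69698\right) - \left(I{\left(263,-251 \right)} - P{\left(-349 \right)}\right) = \left(-115965 + 69698\right) - \left(2 \cdot 263 - \left(272 - -161587\right)\right) = -46267 - \left(526 - \left(272 + 161587\right)\right) = -46267 - \left(526 - 161859\right) = -46267 - -161333 = -46267 + 161333 = 115066$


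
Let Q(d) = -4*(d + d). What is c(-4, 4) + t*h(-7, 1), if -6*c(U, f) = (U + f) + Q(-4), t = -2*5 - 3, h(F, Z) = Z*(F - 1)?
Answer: 296/3 ≈ 98.667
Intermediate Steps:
Q(d) = -8*d
h(F, Z) = Z*(-1 + F)
t = -13 (t = -10 - 3 = -13)
c(U, f) = -16/3 - U/6 - f/6 (c(U, f) = -((U + f) - 8*(-4))/6 = -((U + f) + 32)/6 = -(32 + U + f)/6 = -16/3 - U/6 - f/6)
c(-4, 4) + t*h(-7, 1) = (-16/3 - 1/6*(-4) - 1/6*4) - 13*(-1 - 7) = (-16/3 + 2/3 - 2/3) - 13*(-8) = -16/3 - 13*(-8) = -16/3 + 104 = 296/3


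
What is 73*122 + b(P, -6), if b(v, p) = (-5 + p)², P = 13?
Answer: 9027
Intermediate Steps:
73*122 + b(P, -6) = 73*122 + (-5 - 6)² = 8906 + (-11)² = 8906 + 121 = 9027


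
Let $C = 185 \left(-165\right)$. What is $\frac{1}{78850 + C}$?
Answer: $\frac{1}{48325} \approx 2.0693 \cdot 10^{-5}$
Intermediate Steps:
$C = -30525$
$\frac{1}{78850 + C} = \frac{1}{78850 - 30525} = \frac{1}{48325}$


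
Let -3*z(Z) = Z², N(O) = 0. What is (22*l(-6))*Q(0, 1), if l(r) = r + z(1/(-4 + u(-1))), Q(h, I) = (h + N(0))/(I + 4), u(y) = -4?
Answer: 0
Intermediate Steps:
z(Z) = -Z²/3
Q(h, I) = h/(4 + I) (Q(h, I) = (h + 0)/(I + 4) = h/(4 + I))
l(r) = -1/192 + r (l(r) = r - 1/(3*(-4 - 4)²) = r - (1/(-8))²/3 = r - (-⅛)²/3 = r - ⅓*1/64 = r - 1/192 = -1/192 + r)
(22*l(-6))*Q(0, 1) = (22*(-1/192 - 6))*(0/(4 + 1)) = (22*(-1153/192))*(0/5) = -0/5 = -12683/96*0 = 0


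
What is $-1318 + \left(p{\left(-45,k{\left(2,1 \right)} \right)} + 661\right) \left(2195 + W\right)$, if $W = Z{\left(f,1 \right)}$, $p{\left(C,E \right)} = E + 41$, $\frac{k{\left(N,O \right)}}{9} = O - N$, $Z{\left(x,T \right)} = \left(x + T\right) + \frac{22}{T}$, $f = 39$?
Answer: $1562783$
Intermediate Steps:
$Z{\left(x,T \right)} = T + x + \frac{22}{T}$ ($Z{\left(x,T \right)} = \left(T + x\right) + \frac{22}{T} = T + x + \frac{22}{T}$)
$k{\left(N,O \right)} = - 9 N + 9 O$ ($k{\left(N,O \right)} = 9 \left(O - N\right) = - 9 N + 9 O$)
$p{\left(C,E \right)} = 41 + E$
$W = 62$ ($W = 1 + 39 + \frac{22}{1} = 1 + 39 + 22 \cdot 1 = 1 + 39 + 22 = 62$)
$-1318 + \left(p{\left(-45,k{\left(2,1 \right)} \right)} + 661\right) \left(2195 + W\right) = -1318 + \left(\left(41 + \left(\left(-9\right) 2 + 9 \cdot 1\right)\right) + 661\right) \left(2195 + 62\right) = -1318 + \left(\left(41 + \left(-18 + 9\right)\right) + 661\right) 2257 = -1318 + \left(\left(41 - 9\right) + 661\right) 2257 = -1318 + \left(32 + 661\right) 2257 = -1318 + 693 \cdot 2257 = -1318 + 1564101 = 1562783$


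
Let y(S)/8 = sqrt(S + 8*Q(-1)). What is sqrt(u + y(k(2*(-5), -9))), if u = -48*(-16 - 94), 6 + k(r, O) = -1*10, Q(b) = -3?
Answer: 4*sqrt(330 + I*sqrt(10)) ≈ 72.664 + 0.34815*I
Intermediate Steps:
k(r, O) = -16 (k(r, O) = -6 - 1*10 = -6 - 10 = -16)
y(S) = 8*sqrt(-24 + S) (y(S) = 8*sqrt(S + 8*(-3)) = 8*sqrt(S - 24) = 8*sqrt(-24 + S))
u = 5280 (u = -48*(-110) = 5280)
sqrt(u + y(k(2*(-5), -9))) = sqrt(5280 + 8*sqrt(-24 - 16)) = sqrt(5280 + 8*sqrt(-40)) = sqrt(5280 + 8*(2*I*sqrt(10))) = sqrt(5280 + 16*I*sqrt(10))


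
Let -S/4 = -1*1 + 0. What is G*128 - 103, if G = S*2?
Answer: 921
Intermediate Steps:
S = 4 (S = -4*(-1*1 + 0) = -4*(-1 + 0) = -4*(-1) = 4)
G = 8 (G = 4*2 = 8)
G*128 - 103 = 8*128 - 103 = 1024 - 103 = 921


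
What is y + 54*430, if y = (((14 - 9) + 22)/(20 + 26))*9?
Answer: 1068363/46 ≈ 23225.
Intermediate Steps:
y = 243/46 (y = ((5 + 22)/46)*9 = (27*(1/46))*9 = (27/46)*9 = 243/46 ≈ 5.2826)
y + 54*430 = 243/46 + 54*430 = 243/46 + 23220 = 1068363/46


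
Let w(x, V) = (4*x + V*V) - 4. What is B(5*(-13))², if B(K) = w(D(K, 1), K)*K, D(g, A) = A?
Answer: 75418890625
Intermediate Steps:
w(x, V) = -4 + V² + 4*x (w(x, V) = (4*x + V²) - 4 = (V² + 4*x) - 4 = -4 + V² + 4*x)
B(K) = K³ (B(K) = (-4 + K² + 4*1)*K = (-4 + K² + 4)*K = K²*K = K³)
B(5*(-13))² = ((5*(-13))³)² = ((-65)³)² = (-274625)² = 75418890625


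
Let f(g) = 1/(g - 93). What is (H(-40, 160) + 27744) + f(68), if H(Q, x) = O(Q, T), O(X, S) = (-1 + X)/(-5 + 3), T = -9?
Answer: 1388223/50 ≈ 27764.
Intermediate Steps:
O(X, S) = 1/2 - X/2 (O(X, S) = (-1 + X)/(-2) = (-1 + X)*(-1/2) = 1/2 - X/2)
H(Q, x) = 1/2 - Q/2
f(g) = 1/(-93 + g)
(H(-40, 160) + 27744) + f(68) = ((1/2 - 1/2*(-40)) + 27744) + 1/(-93 + 68) = ((1/2 + 20) + 27744) + 1/(-25) = (41/2 + 27744) - 1/25 = 55529/2 - 1/25 = 1388223/50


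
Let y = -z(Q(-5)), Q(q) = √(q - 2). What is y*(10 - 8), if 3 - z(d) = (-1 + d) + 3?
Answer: -2 + 2*I*√7 ≈ -2.0 + 5.2915*I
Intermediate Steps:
Q(q) = √(-2 + q)
z(d) = 1 - d (z(d) = 3 - ((-1 + d) + 3) = 3 - (2 + d) = 3 + (-2 - d) = 1 - d)
y = -1 + I*√7 (y = -(1 - √(-2 - 5)) = -(1 - √(-7)) = -(1 - I*√7) = -1 + I*√7 ≈ -1.0 + 2.6458*I)
y*(10 - 8) = (-1 + I*√7)*(10 - 8) = (-1 + I*√7)*2 = -2 + 2*I*√7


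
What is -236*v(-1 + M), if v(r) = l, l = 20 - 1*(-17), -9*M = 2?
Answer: -8732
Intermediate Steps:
M = -2/9 (M = -⅑*2 = -2/9 ≈ -0.22222)
l = 37 (l = 20 + 17 = 37)
v(r) = 37
-236*v(-1 + M) = -236*37 = -8732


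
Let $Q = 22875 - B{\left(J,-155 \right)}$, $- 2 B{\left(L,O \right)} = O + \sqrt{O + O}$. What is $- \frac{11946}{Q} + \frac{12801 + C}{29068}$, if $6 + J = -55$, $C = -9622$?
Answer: $- \frac{5011311153871}{12085918241956} + \frac{23892 i \sqrt{310}}{2078904335} \approx -0.41464 + 0.00020235 i$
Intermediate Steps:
$J = -61$ ($J = -6 - 55 = -61$)
$B{\left(L,O \right)} = - \frac{O}{2} - \frac{\sqrt{2} \sqrt{O}}{2}$ ($B{\left(L,O \right)} = - \frac{O + \sqrt{O + O}}{2} = - \frac{O + \sqrt{2 O}}{2} = - \frac{O + \sqrt{2} \sqrt{O}}{2} = - \frac{O}{2} - \frac{\sqrt{2} \sqrt{O}}{2}$)
$Q = \frac{45595}{2} + \frac{i \sqrt{310}}{2}$ ($Q = 22875 - \left(\left(- \frac{1}{2}\right) \left(-155\right) - \frac{\sqrt{2} \sqrt{-155}}{2}\right) = 22875 - \left(\frac{155}{2} - \frac{\sqrt{2} i \sqrt{155}}{2}\right) = 22875 - \left(\frac{155}{2} - \frac{i \sqrt{310}}{2}\right) = \frac{45595}{2} + \frac{i \sqrt{310}}{2} \approx 22798.0 + 8.8034 i$)
$- \frac{11946}{Q} + \frac{12801 + C}{29068} = - \frac{11946}{\frac{45595}{2} + \frac{i \sqrt{310}}{2}} + \frac{12801 - 9622}{29068} = - \frac{11946}{\frac{45595}{2} + \frac{i \sqrt{310}}{2}} + 3179 \cdot \frac{1}{29068} = - \frac{11946}{\frac{45595}{2} + \frac{i \sqrt{310}}{2}} + \frac{3179}{29068} = \frac{3179}{29068} - \frac{11946}{\frac{45595}{2} + \frac{i \sqrt{310}}{2}}$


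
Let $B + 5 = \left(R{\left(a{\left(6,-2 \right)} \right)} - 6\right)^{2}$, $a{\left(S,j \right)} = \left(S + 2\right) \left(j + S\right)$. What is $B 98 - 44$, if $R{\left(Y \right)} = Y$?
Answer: $65714$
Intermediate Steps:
$a{\left(S,j \right)} = \left(2 + S\right) \left(S + j\right)$
$B = 671$ ($B = -5 + \left(\left(6^{2} + 2 \cdot 6 + 2 \left(-2\right) + 6 \left(-2\right)\right) - 6\right)^{2} = -5 + \left(\left(36 + 12 - 4 - 12\right) - 6\right)^{2} = -5 + \left(32 - 6\right)^{2} = -5 + 26^{2} = -5 + 676 = 671$)
$B 98 - 44 = 671 \cdot 98 - 44 = 65758 - 44 = 65714$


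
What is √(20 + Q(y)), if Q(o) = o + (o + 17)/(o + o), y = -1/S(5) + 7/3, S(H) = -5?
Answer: √8573655/570 ≈ 5.1370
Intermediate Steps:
y = 38/15 (y = -1/(-5) + 7/3 = -1*(-⅕) + 7*(⅓) = ⅕ + 7/3 = 38/15 ≈ 2.5333)
Q(o) = o + (17 + o)/(2*o) (Q(o) = o + (17 + o)/((2*o)) = o + (17 + o)*(1/(2*o)) = o + (17 + o)/(2*o))
√(20 + Q(y)) = √(20 + (½ + 38/15 + 17/(2*(38/15)))) = √(20 + (½ + 38/15 + (17/2)*(15/38))) = √(20 + (½ + 38/15 + 255/76)) = √(20 + 7283/1140) = √(30083/1140) = √8573655/570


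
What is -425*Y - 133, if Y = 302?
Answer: -128483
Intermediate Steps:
-425*Y - 133 = -425*302 - 133 = -128350 - 133 = -128483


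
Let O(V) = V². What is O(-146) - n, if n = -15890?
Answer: 37206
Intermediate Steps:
O(-146) - n = (-146)² - 1*(-15890) = 21316 + 15890 = 37206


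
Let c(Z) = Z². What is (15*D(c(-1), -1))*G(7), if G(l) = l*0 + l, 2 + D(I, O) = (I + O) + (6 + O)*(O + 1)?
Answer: -210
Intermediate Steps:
D(I, O) = -2 + I + O + (1 + O)*(6 + O) (D(I, O) = -2 + ((I + O) + (6 + O)*(O + 1)) = -2 + ((I + O) + (6 + O)*(1 + O)) = -2 + ((I + O) + (1 + O)*(6 + O)) = -2 + (I + O + (1 + O)*(6 + O)) = -2 + I + O + (1 + O)*(6 + O))
G(l) = l (G(l) = 0 + l = l)
(15*D(c(-1), -1))*G(7) = (15*(4 + (-1)² + (-1)² + 8*(-1)))*7 = (15*(4 + 1 + 1 - 8))*7 = (15*(-2))*7 = -30*7 = -210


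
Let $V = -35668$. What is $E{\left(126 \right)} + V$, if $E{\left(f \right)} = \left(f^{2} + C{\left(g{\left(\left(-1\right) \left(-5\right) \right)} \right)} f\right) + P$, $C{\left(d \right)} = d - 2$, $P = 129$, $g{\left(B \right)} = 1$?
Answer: $-19789$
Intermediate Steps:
$C{\left(d \right)} = -2 + d$
$E{\left(f \right)} = 129 + f^{2} - f$ ($E{\left(f \right)} = \left(f^{2} + \left(-2 + 1\right) f\right) + 129 = \left(f^{2} - f\right) + 129 = 129 + f^{2} - f$)
$E{\left(126 \right)} + V = \left(129 + 126^{2} - 126\right) - 35668 = \left(129 + 15876 - 126\right) - 35668 = 15879 - 35668 = -19789$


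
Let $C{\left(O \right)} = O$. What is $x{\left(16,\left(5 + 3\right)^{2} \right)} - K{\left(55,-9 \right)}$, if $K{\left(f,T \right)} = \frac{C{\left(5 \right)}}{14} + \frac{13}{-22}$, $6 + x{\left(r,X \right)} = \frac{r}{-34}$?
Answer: $- \frac{8164}{1309} \approx -6.2368$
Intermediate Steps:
$x{\left(r,X \right)} = -6 - \frac{r}{34}$ ($x{\left(r,X \right)} = -6 + \frac{r}{-34} = -6 + r \left(- \frac{1}{34}\right) = -6 - \frac{r}{34}$)
$K{\left(f,T \right)} = - \frac{18}{77}$ ($K{\left(f,T \right)} = \frac{5}{14} + \frac{13}{-22} = 5 \cdot \frac{1}{14} + 13 \left(- \frac{1}{22}\right) = \frac{5}{14} - \frac{13}{22} = - \frac{18}{77}$)
$x{\left(16,\left(5 + 3\right)^{2} \right)} - K{\left(55,-9 \right)} = \left(-6 - \frac{8}{17}\right) - - \frac{18}{77} = \left(-6 - \frac{8}{17}\right) + \frac{18}{77} = - \frac{110}{17} + \frac{18}{77} = - \frac{8164}{1309}$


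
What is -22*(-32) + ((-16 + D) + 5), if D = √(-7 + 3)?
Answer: 693 + 2*I ≈ 693.0 + 2.0*I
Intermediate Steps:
D = 2*I (D = √(-4) = 2*I ≈ 2.0*I)
-22*(-32) + ((-16 + D) + 5) = -22*(-32) + ((-16 + 2*I) + 5) = 704 + (-11 + 2*I) = 693 + 2*I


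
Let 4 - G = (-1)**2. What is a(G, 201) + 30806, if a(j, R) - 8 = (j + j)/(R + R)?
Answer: 2064539/67 ≈ 30814.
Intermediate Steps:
G = 3 (G = 4 - 1*(-1)**2 = 4 - 1*1 = 4 - 1 = 3)
a(j, R) = 8 + j/R (a(j, R) = 8 + (j + j)/(R + R) = 8 + (2*j)/((2*R)) = 8 + (2*j)*(1/(2*R)) = 8 + j/R)
a(G, 201) + 30806 = (8 + 3/201) + 30806 = (8 + 3*(1/201)) + 30806 = (8 + 1/67) + 30806 = 537/67 + 30806 = 2064539/67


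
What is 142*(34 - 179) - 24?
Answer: -20614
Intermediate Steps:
142*(34 - 179) - 24 = 142*(-145) - 24 = -20590 - 24 = -20614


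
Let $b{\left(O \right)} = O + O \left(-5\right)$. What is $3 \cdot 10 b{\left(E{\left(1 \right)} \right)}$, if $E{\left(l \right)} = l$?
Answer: $-120$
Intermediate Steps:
$b{\left(O \right)} = - 4 O$ ($b{\left(O \right)} = O - 5 O = - 4 O$)
$3 \cdot 10 b{\left(E{\left(1 \right)} \right)} = 3 \cdot 10 \left(\left(-4\right) 1\right) = 30 \left(-4\right) = -120$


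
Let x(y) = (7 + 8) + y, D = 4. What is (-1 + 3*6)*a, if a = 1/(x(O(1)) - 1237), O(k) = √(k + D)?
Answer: -20774/1493279 - 17*√5/1493279 ≈ -0.013937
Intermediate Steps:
O(k) = √(4 + k) (O(k) = √(k + 4) = √(4 + k))
x(y) = 15 + y
a = 1/(-1222 + √5) (a = 1/((15 + √(4 + 1)) - 1237) = 1/((15 + √5) - 1237) = 1/(-1222 + √5) ≈ -0.00081983)
(-1 + 3*6)*a = (-1 + 3*6)*(-1222/1493279 - √5/1493279) = (-1 + 18)*(-1222/1493279 - √5/1493279) = 17*(-1222/1493279 - √5/1493279) = -20774/1493279 - 17*√5/1493279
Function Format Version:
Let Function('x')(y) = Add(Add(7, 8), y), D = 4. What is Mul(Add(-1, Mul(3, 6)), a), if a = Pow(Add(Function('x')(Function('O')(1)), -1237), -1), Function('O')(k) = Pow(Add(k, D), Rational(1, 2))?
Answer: Add(Rational(-20774, 1493279), Mul(Rational(-17, 1493279), Pow(5, Rational(1, 2)))) ≈ -0.013937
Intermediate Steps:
Function('O')(k) = Pow(Add(4, k), Rational(1, 2)) (Function('O')(k) = Pow(Add(k, 4), Rational(1, 2)) = Pow(Add(4, k), Rational(1, 2)))
Function('x')(y) = Add(15, y)
a = Pow(Add(-1222, Pow(5, Rational(1, 2))), -1) (a = Pow(Add(Add(15, Pow(Add(4, 1), Rational(1, 2))), -1237), -1) = Pow(Add(Add(15, Pow(5, Rational(1, 2))), -1237), -1) = Pow(Add(-1222, Pow(5, Rational(1, 2))), -1) ≈ -0.00081983)
Mul(Add(-1, Mul(3, 6)), a) = Mul(Add(-1, Mul(3, 6)), Add(Rational(-1222, 1493279), Mul(Rational(-1, 1493279), Pow(5, Rational(1, 2))))) = Mul(Add(-1, 18), Add(Rational(-1222, 1493279), Mul(Rational(-1, 1493279), Pow(5, Rational(1, 2))))) = Mul(17, Add(Rational(-1222, 1493279), Mul(Rational(-1, 1493279), Pow(5, Rational(1, 2))))) = Add(Rational(-20774, 1493279), Mul(Rational(-17, 1493279), Pow(5, Rational(1, 2))))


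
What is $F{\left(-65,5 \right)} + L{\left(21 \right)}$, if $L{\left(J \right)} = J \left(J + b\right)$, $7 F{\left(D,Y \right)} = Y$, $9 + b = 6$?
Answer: $\frac{2651}{7} \approx 378.71$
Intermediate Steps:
$b = -3$ ($b = -9 + 6 = -3$)
$F{\left(D,Y \right)} = \frac{Y}{7}$
$L{\left(J \right)} = J \left(-3 + J\right)$ ($L{\left(J \right)} = J \left(J - 3\right) = J \left(-3 + J\right)$)
$F{\left(-65,5 \right)} + L{\left(21 \right)} = \frac{1}{7} \cdot 5 + 21 \left(-3 + 21\right) = \frac{5}{7} + 21 \cdot 18 = \frac{5}{7} + 378 = \frac{2651}{7}$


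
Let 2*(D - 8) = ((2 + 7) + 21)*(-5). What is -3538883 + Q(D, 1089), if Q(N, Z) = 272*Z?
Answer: -3242675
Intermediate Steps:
D = -67 (D = 8 + (((2 + 7) + 21)*(-5))/2 = 8 + ((9 + 21)*(-5))/2 = 8 + (30*(-5))/2 = 8 + (½)*(-150) = 8 - 75 = -67)
-3538883 + Q(D, 1089) = -3538883 + 272*1089 = -3538883 + 296208 = -3242675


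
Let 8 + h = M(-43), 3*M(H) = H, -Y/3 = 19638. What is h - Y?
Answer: 176675/3 ≈ 58892.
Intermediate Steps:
Y = -58914 (Y = -3*19638 = -58914)
M(H) = H/3
h = -67/3 (h = -8 + (⅓)*(-43) = -8 - 43/3 = -67/3 ≈ -22.333)
h - Y = -67/3 - 1*(-58914) = -67/3 + 58914 = 176675/3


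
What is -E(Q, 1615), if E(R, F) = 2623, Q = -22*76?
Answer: -2623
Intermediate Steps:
Q = -1672
-E(Q, 1615) = -1*2623 = -2623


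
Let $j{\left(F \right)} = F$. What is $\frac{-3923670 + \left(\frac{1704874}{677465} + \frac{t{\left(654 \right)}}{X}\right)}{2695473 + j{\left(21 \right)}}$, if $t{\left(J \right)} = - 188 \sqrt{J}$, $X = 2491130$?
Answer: $- \frac{1329073695838}{913051421355} - \frac{47 \sqrt{654}}{1678706492055} \approx -1.4556$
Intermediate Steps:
$\frac{-3923670 + \left(\frac{1704874}{677465} + \frac{t{\left(654 \right)}}{X}\right)}{2695473 + j{\left(21 \right)}} = \frac{-3923670 + \left(\frac{1704874}{677465} + \frac{\left(-188\right) \sqrt{654}}{2491130}\right)}{2695473 + 21} = \frac{-3923670 + \left(1704874 \cdot \frac{1}{677465} + - 188 \sqrt{654} \cdot \frac{1}{2491130}\right)}{2695494} = \left(-3923670 + \left(\frac{1704874}{677465} - \frac{94 \sqrt{654}}{1245565}\right)\right) \frac{1}{2695494} = \left(- \frac{2658147391676}{677465} - \frac{94 \sqrt{654}}{1245565}\right) \frac{1}{2695494} = - \frac{1329073695838}{913051421355} - \frac{47 \sqrt{654}}{1678706492055}$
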